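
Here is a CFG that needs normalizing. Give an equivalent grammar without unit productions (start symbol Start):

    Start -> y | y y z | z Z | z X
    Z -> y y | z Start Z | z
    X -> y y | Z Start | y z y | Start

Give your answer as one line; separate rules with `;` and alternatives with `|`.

Unit pairs: X ⇒* {Start}.
For every A with A ⇒* B via unit rules, add B's non-unit alternatives to A; then delete every rule of the form X → Y.

Start -> y | y y z | z Z | z X; Z -> y y | z Start Z | z; X -> y | y y z | z Z | z X | y y | Z Start | y z y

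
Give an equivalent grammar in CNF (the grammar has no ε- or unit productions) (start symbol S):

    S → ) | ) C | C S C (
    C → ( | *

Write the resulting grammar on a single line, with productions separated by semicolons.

Introduce a nonterminal for each terminal appearing in a rule of length ≥ 2: X1 → ), X2 → (.
Binarize each right-hand side of length ≥ 3 by chaining fresh nonterminals (Y1, Y2, …): affected rules were S → C S C X2.

S → ) | X1 C | C Y1; C → ( | *; X1 → ); X2 → (; Y1 → S Y2; Y2 → C X2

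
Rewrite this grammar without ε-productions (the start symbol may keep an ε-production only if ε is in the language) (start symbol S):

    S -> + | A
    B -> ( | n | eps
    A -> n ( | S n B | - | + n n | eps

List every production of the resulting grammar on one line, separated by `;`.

Nullable set = {A, B, S}.
ε ∈ L(G) since S is nullable, so keep S → ε.
Expand every rule over subsets of its nullable positions: A → S n B gives S n B | S n | n B | n.

S -> + | A | ε; B -> ( | n; A -> n ( | S n B | S n | n B | n | - | + n n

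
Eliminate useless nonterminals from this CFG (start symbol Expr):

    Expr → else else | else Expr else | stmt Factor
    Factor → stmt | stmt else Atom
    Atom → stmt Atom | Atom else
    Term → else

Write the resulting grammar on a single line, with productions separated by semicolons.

Expr → else else | else Expr else | stmt Factor; Factor → stmt

Generating nonterminals: {Expr, Factor, Term}.
Reachable from Expr after that: {Expr, Factor}.
Removed useless symbols: {Atom, Term} and every production mentioning them.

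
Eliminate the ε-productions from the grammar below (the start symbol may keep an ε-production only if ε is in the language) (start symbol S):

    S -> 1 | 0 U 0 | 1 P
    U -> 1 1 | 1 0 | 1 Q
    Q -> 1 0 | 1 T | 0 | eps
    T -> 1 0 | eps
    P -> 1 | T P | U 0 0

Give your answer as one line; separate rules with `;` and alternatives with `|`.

S -> 1 | 0 U 0 | 1 P; U -> 1 1 | 1 0 | 1 Q | 1; Q -> 1 0 | 1 T | 1 | 0; T -> 1 0; P -> 1 | T P | U 0 0

The nullable symbols are {Q, T}.
ε ∉ L(G), so no ε-production is kept.
For each production, add variants omitting each subset of nullable occurrences: U → 1 Q gives 1 Q | 1. Q → 1 T gives 1 T | 1.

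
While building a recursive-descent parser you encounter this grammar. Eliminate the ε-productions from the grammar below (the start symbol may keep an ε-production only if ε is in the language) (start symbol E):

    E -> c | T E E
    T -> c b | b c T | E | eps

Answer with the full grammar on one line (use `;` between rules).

Nullable nonterminals: {T}.
ε ∉ L(G), so no ε-production is kept.
For each production, add variants omitting each subset of nullable occurrences: E → T E E gives T E E | E E. T → b c T gives b c T | b c.

E -> c | T E E | E E; T -> c b | b c T | b c | E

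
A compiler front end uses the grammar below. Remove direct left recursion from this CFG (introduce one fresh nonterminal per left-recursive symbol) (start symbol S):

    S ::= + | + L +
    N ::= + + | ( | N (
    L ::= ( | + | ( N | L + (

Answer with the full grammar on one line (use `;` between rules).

S ::= + | + L +; N ::= + + N' | ( N'; L ::= ( L' | + L' | ( N L'; N' ::= ( N' | ε; L' ::= + ( L' | ε

Left recursion appears on N, L.
For N: α = {(}, β = {+ +, (}. Rewrite as N → β N' and N' → α N' | ε.
For L: α = {+ (}, β = {(, +, ( N}. Rewrite as L → β L' and L' → α L' | ε.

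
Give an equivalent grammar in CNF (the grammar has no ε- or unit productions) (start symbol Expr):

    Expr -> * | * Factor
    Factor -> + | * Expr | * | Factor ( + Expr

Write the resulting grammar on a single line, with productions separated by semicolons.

Introduce a nonterminal for each terminal appearing in a rule of length ≥ 2: X1 → *, X2 → (, X3 → +.
Binarize each right-hand side of length ≥ 3 by chaining fresh nonterminals (Y1, Y2, …): affected rules were Factor → Factor X2 X3 Expr.

Expr -> * | X1 Factor; Factor -> + | X1 Expr | * | Factor Y1; X1 -> *; X2 -> (; X3 -> +; Y1 -> X2 Y2; Y2 -> X3 Expr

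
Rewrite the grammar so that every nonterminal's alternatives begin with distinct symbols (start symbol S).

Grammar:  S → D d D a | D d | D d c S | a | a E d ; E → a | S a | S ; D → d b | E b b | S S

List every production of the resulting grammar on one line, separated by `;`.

S has alternatives sharing prefix 'D d': factor to S → D d S' with S' → D a | ε | c S.
S has alternatives sharing prefix 'a': factor to S → a S'' with S'' → ε | E d.
E has alternatives sharing prefix 'S': factor to E → S E' with E' → a | ε.

S → D d S' | a S''; E → a | S E'; D → d b | E b b | S S; S' → D a | ε | c S; S'' → ε | E d; E' → a | ε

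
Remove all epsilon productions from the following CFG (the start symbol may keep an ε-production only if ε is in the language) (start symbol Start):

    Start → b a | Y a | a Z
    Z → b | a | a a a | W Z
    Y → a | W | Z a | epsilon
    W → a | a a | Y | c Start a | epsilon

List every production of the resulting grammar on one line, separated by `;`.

The nullable symbols are {W, Y}.
ε ∉ L(G), so no ε-production is kept.
Add the nullable-subset variants: Start → Y a gives Y a | a.

Start → b a | Y a | a | a Z; Z → b | a | a a a | W Z; Y → a | W | Z a; W → a | a a | Y | c Start a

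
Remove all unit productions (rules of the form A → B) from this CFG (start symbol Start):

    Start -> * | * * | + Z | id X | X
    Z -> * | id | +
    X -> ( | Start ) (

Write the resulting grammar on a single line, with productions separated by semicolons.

Start -> * | * * | + Z | id X | ( | Start ) (; Z -> * | id | +; X -> ( | Start ) (

Unit pairs: Start ⇒* {X}.
For each unit pair (A, B), copy every non-unit production of B to A, then drop all unit productions.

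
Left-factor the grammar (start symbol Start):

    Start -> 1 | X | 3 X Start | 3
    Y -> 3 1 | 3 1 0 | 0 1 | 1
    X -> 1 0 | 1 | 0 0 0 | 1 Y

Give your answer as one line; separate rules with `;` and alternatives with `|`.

Start has alternatives sharing prefix '3': factor to Start → 3 Start1 with Start1 → X Start | ε.
Y has alternatives sharing prefix '3 1': factor to Y → 3 1 Y1 with Y1 → ε | 0.
X has alternatives sharing prefix '1': factor to X → 1 X1 with X1 → 0 | ε | Y.

Start -> 1 | X | 3 Start1; Y -> 0 1 | 1 | 3 1 Y1; X -> 0 0 0 | 1 X1; Start1 -> X Start | ε; Y1 -> ε | 0; X1 -> 0 | ε | Y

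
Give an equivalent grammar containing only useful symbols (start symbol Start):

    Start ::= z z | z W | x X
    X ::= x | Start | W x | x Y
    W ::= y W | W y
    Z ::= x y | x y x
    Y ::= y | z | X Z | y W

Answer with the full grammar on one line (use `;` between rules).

Generating nonterminals: {Start, X, Y, Z}.
Reachable from Start after that: {Start, X, Y, Z}.
Removed useless symbols: {W} and every production mentioning them.

Start ::= z z | x X; X ::= x | Start | x Y; Z ::= x y | x y x; Y ::= y | z | X Z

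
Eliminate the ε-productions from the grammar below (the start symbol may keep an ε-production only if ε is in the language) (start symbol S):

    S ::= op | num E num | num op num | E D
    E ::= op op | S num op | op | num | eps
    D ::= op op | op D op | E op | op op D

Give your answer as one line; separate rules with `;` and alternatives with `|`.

Nullable nonterminals: {E}.
ε ∉ L(G), so no ε-production is kept.
Add the nullable-subset variants: S → num E num gives num E num | num num. S → E D gives E D | D. D → E op gives E op | op.

S ::= op | num E num | num num | num op num | E D | D; E ::= op op | S num op | op | num; D ::= op op | op D op | E op | op | op op D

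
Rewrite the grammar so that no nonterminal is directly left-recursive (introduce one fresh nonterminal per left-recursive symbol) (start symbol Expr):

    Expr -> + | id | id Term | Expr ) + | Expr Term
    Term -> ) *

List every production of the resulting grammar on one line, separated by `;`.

Expr is directly left-recursive.
For Expr: α = {) +, Term}, β = {+, id, id Term}. Rewrite as Expr → β Expr1 and Expr1 → α Expr1 | ε.

Expr -> + Expr1 | id Expr1 | id Term Expr1; Term -> ) *; Expr1 -> ) + Expr1 | Term Expr1 | ε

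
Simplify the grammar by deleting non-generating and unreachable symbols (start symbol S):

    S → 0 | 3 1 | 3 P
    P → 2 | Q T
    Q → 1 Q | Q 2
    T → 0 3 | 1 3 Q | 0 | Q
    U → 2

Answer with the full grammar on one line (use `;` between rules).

S → 0 | 3 1 | 3 P; P → 2

Generating nonterminals: {P, S, T, U}.
Reachable from S after that: {P, S}.
Removed useless symbols: {Q, T, U} and every production mentioning them.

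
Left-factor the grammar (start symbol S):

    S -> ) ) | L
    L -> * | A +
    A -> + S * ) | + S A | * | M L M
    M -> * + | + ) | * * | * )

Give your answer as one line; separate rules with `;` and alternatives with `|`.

S -> ) ) | L; L -> * | A +; A -> * | M L M | + S A'; M -> + ) | * M'; A' -> * ) | A; M' -> + | * | )

A has alternatives sharing prefix '+ S': factor to A → + S A' with A' → * ) | A.
M has alternatives sharing prefix '*': factor to M → * M' with M' → + | * | ).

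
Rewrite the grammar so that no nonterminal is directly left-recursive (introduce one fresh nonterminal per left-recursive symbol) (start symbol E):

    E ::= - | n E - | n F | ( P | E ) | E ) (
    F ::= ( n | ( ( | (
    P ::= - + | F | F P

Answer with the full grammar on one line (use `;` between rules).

E ::= - E' | n E - E' | n F E' | ( P E'; F ::= ( n | ( ( | (; P ::= - + | F | F P; E' ::= ) E' | ) ( E' | ε

E is directly left-recursive.
For E: α = {), ) (}, β = {-, n E -, n F, ( P}. Rewrite as E → β E' and E' → α E' | ε.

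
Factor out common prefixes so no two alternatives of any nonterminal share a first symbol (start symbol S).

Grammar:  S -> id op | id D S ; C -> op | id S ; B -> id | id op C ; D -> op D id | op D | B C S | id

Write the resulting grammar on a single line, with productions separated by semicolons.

S has alternatives sharing prefix 'id': factor to S → id S' with S' → op | D S.
B has alternatives sharing prefix 'id': factor to B → id B' with B' → ε | op C.
D has alternatives sharing prefix 'op D': factor to D → op D D' with D' → id | ε.

S -> id S'; C -> op | id S; B -> id B'; D -> B C S | id | op D D'; S' -> op | D S; B' -> ε | op C; D' -> id | ε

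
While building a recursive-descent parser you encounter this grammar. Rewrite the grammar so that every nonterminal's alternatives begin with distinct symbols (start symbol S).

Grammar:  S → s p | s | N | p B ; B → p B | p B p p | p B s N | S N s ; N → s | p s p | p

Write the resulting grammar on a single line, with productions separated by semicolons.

S has alternatives sharing prefix 's': factor to S → s S' with S' → p | ε.
B has alternatives sharing prefix 'p B': factor to B → p B B' with B' → ε | p p | s N.
N has alternatives sharing prefix 'p': factor to N → p N' with N' → s p | ε.

S → N | p B | s S'; B → S N s | p B B'; N → s | p N'; S' → p | ε; B' → ε | p p | s N; N' → s p | ε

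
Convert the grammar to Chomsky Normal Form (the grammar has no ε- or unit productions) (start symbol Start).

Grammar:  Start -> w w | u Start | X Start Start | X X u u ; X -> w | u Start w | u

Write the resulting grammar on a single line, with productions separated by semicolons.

Start -> X1 X1 | X2 Start | X Y1 | X Y2; X -> w | X2 Y4 | u; X1 -> w; X2 -> u; Y1 -> Start Start; Y2 -> X Y3; Y3 -> X2 X2; Y4 -> Start X1

Introduce a nonterminal for each terminal appearing in a rule of length ≥ 2: X1 → w, X2 → u.
Binarize each right-hand side of length ≥ 3 by chaining fresh nonterminals (Y1, Y2, …): affected rules were Start → X Start Start; Start → X X X2 X2; X → X2 Start X1.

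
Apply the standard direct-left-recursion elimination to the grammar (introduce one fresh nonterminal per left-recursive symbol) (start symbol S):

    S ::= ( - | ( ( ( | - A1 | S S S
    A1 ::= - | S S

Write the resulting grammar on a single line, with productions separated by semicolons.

Directly left-recursive nonterminal: S.
For S: α = {S S}, β = {( -, ( ( (, - A1}. Rewrite as S → β S' and S' → α S' | ε.

S ::= ( - S' | ( ( ( S' | - A1 S'; A1 ::= - | S S; S' ::= S S S' | ε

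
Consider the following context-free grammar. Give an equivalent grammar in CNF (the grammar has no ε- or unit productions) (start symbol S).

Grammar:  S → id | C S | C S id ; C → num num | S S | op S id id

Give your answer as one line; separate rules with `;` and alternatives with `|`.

Introduce a nonterminal for each terminal appearing in a rule of length ≥ 2: X1 → id, X2 → num, X3 → op.
Binarize each right-hand side of length ≥ 3 by chaining fresh nonterminals (Y1, Y2, …): affected rules were S → C S X1; C → X3 S X1 X1.

S → id | C S | C Y1; C → X2 X2 | S S | X3 Y2; X1 → id; X2 → num; X3 → op; Y1 → S X1; Y2 → S Y3; Y3 → X1 X1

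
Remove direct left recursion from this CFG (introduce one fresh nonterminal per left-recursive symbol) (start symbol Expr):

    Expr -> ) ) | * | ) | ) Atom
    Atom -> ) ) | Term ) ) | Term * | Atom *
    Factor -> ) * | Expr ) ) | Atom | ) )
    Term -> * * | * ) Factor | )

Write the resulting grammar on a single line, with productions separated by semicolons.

Expr -> ) ) | * | ) | ) Atom; Atom -> ) ) Atom1 | Term ) ) Atom1 | Term * Atom1; Factor -> ) * | Expr ) ) | Atom | ) ); Term -> * * | * ) Factor | ); Atom1 -> * Atom1 | ε

Left recursion appears on Atom.
For Atom: α = {*}, β = {) ), Term ) ), Term *}. Rewrite as Atom → β Atom1 and Atom1 → α Atom1 | ε.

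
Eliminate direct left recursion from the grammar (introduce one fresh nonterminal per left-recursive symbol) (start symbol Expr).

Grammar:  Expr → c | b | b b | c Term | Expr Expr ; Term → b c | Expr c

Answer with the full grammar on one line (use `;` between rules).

Expr → c Expr1 | b Expr1 | b b Expr1 | c Term Expr1; Term → b c | Expr c; Expr1 → Expr Expr1 | ε

Left recursion appears on Expr.
For Expr: α = {Expr}, β = {c, b, b b, c Term}. Rewrite as Expr → β Expr1 and Expr1 → α Expr1 | ε.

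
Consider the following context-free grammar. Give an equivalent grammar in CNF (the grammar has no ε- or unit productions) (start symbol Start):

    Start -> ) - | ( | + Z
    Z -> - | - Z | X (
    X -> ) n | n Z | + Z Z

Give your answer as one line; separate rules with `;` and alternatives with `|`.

Start -> X1 X2 | ( | X3 Z; Z -> - | X2 Z | X X4; X -> X1 X5 | X5 Z | X3 Y1; X1 -> ); X2 -> -; X3 -> +; X4 -> (; X5 -> n; Y1 -> Z Z

Introduce a nonterminal for each terminal appearing in a rule of length ≥ 2: X1 → ), X2 → -, X3 → +, X4 → (, X5 → n.
Binarize each right-hand side of length ≥ 3 by chaining fresh nonterminals (Y1, Y2, …): affected rules were X → X3 Z Z.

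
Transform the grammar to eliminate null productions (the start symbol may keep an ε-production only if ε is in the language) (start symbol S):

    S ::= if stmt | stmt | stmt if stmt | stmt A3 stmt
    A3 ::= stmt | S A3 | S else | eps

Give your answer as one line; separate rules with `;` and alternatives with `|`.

The nullable symbols are {A3}.
ε ∉ L(G), so no ε-production is kept.
Expand every rule over subsets of its nullable positions: S → stmt A3 stmt gives stmt A3 stmt | stmt stmt. A3 → S A3 gives S A3 | S.

S ::= if stmt | stmt | stmt if stmt | stmt A3 stmt | stmt stmt; A3 ::= stmt | S A3 | S | S else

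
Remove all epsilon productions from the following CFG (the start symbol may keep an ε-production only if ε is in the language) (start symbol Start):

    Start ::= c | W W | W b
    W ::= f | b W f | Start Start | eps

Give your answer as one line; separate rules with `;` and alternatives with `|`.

Start ::= c | W W | W | W b | b | ε; W ::= f | b W f | b f | Start Start | Start

The nullable symbols are {Start, W}.
ε ∈ L(G) since Start is nullable, so keep Start → ε.
For each production, add variants omitting each subset of nullable occurrences: Start → W W gives W W | W. Start → W b gives W b | b. W → b W f gives b W f | b f. W → Start Start gives Start Start | Start.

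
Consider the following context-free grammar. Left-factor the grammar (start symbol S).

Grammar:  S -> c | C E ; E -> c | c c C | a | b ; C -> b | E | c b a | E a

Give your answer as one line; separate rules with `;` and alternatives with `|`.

S -> c | C E; E -> a | b | c E'; C -> b | c b a | E C'; E' -> epsilon | c C; C' -> epsilon | a

E has alternatives sharing prefix 'c': factor to E → c E' with E' → ε | c C.
C has alternatives sharing prefix 'E': factor to C → E C' with C' → ε | a.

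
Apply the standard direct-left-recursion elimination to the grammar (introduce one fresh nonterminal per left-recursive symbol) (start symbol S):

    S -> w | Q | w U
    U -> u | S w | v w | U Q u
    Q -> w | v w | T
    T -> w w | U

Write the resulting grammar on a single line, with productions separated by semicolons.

Directly left-recursive nonterminal: U.
For U: α = {Q u}, β = {u, S w, v w}. Rewrite as U → β U' and U' → α U' | ε.

S -> w | Q | w U; U -> u U' | S w U' | v w U'; Q -> w | v w | T; T -> w w | U; U' -> Q u U' | ε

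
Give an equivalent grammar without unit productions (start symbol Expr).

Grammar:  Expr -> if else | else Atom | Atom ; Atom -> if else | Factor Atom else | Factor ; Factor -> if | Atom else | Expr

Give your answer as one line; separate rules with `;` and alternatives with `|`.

Expr -> if else | Factor Atom else | if | Atom else | else Atom; Atom -> if else | Factor Atom else | if | Atom else | else Atom; Factor -> if else | Factor Atom else | if | Atom else | else Atom

Unit pairs: Atom ⇒* {Expr, Factor}; Expr ⇒* {Atom, Factor}; Factor ⇒* {Atom, Expr}.
Replace each nonterminal's rules with the union of the non-unit rules of every nonterminal it unit-derives.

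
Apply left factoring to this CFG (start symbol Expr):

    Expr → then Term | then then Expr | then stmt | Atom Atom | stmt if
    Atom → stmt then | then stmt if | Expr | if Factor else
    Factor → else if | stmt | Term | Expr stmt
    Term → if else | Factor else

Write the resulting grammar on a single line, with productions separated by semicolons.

Expr → Atom Atom | stmt if | then Expr1; Atom → stmt then | then stmt if | Expr | if Factor else; Factor → else if | stmt | Term | Expr stmt; Term → if else | Factor else; Expr1 → Term | then Expr | stmt

Expr has alternatives sharing prefix 'then': factor to Expr → then Expr1 with Expr1 → Term | then Expr | stmt.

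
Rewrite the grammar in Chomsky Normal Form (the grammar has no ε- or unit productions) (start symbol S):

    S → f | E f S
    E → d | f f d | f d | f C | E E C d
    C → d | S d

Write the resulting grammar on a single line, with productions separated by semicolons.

S → f | E Y1; E → d | X1 Y2 | X1 X2 | X1 C | E Y3; C → d | S X2; X1 → f; X2 → d; Y1 → X1 S; Y2 → X1 X2; Y3 → E Y4; Y4 → C X2

Introduce a nonterminal for each terminal appearing in a rule of length ≥ 2: X1 → f, X2 → d.
Binarize each right-hand side of length ≥ 3 by chaining fresh nonterminals (Y1, Y2, …): affected rules were S → E X1 S; E → X1 X1 X2; E → E E C X2.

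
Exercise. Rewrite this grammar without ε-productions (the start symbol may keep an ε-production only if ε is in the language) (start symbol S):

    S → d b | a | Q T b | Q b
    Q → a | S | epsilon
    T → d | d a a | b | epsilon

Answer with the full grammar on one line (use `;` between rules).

S → d b | a | Q T b | Q b | T b | b; Q → a | S; T → d | d a a | b

The nullable symbols are {Q, T}.
ε ∉ L(G), so no ε-production is kept.
Expand every rule over subsets of its nullable positions: S → Q T b gives Q T b | Q b | T b | b.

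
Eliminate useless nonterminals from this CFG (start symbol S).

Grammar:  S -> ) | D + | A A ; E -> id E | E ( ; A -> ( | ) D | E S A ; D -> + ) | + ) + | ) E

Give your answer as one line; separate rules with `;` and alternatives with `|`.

S -> ) | D + | A A; A -> ( | ) D; D -> + ) | + ) +

Generating nonterminals: {A, D, S}.
Reachable from S after that: {A, D, S}.
Removed useless symbols: {E} and every production mentioning them.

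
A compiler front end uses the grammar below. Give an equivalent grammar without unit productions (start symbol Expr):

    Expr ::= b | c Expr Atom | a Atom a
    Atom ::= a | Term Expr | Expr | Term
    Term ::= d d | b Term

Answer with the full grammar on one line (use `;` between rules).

Unit pairs: Atom ⇒* {Expr, Term}.
For each unit pair (A, B), copy every non-unit production of B to A, then drop all unit productions.

Expr ::= b | c Expr Atom | a Atom a; Atom ::= d d | b Term | a | Term Expr | b | c Expr Atom | a Atom a; Term ::= d d | b Term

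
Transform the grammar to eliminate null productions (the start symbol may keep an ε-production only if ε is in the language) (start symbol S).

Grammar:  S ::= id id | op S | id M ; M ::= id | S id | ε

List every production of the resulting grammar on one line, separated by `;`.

Nullable nonterminals: {M}.
ε ∉ L(G), so no ε-production is kept.
Expand every rule over subsets of its nullable positions: S → id M gives id M | id.

S ::= id id | op S | id M | id; M ::= id | S id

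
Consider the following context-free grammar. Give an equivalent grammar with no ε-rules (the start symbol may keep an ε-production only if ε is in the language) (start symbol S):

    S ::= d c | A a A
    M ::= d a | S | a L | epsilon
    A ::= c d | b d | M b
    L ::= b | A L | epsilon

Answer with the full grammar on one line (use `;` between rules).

Nullable set = {L, M}.
ε ∉ L(G), so no ε-production is kept.
Expand every rule over subsets of its nullable positions: M → a L gives a L | a. A → M b gives M b | b. L → A L gives A L | A.

S ::= d c | A a A; M ::= d a | S | a L | a; A ::= c d | b d | M b | b; L ::= b | A L | A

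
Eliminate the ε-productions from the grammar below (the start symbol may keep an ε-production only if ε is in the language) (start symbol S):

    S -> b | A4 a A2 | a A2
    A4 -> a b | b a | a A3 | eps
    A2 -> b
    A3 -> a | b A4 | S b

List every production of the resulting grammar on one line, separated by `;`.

S -> b | A4 a A2 | a A2; A4 -> a b | b a | a A3; A2 -> b; A3 -> a | b A4 | b | S b

Nullable set = {A4}.
ε ∉ L(G), so no ε-production is kept.
Add the nullable-subset variants: S → A4 a A2 gives A4 a A2 | a A2. A3 → b A4 gives b A4 | b.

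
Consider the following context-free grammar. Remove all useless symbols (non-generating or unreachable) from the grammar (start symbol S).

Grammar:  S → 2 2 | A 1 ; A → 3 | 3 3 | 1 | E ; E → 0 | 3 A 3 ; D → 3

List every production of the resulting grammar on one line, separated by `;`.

S → 2 2 | A 1; A → 3 | 3 3 | 1 | E; E → 0 | 3 A 3

Generating nonterminals: {A, D, E, S}.
Reachable from S after that: {A, E, S}.
Removed useless symbols: {D} and every production mentioning them.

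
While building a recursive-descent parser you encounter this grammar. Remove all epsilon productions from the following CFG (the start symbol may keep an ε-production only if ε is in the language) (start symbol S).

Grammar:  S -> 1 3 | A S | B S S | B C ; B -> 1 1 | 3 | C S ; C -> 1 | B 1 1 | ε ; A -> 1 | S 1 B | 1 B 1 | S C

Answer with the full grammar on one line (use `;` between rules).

Nullable nonterminals: {C}.
ε ∉ L(G), so no ε-production is kept.
Expand every rule over subsets of its nullable positions: S → B C gives B C | B. B → C S gives C S | S. A → S C gives S C | S.

S -> 1 3 | A S | B S S | B C | B; B -> 1 1 | 3 | C S | S; C -> 1 | B 1 1; A -> 1 | S 1 B | 1 B 1 | S C | S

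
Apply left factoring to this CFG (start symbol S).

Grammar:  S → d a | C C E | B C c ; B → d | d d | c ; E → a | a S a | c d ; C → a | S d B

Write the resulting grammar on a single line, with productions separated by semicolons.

B has alternatives sharing prefix 'd': factor to B → d B' with B' → ε | d.
E has alternatives sharing prefix 'a': factor to E → a E' with E' → ε | S a.

S → d a | C C E | B C c; B → c | d B'; E → c d | a E'; C → a | S d B; B' → eps | d; E' → eps | S a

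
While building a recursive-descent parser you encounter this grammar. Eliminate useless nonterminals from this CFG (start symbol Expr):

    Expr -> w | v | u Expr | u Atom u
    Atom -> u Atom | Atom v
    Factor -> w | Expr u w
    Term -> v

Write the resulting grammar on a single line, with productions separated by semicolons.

Expr -> w | v | u Expr

Generating nonterminals: {Expr, Factor, Term}.
Reachable from Expr after that: {Expr}.
Removed useless symbols: {Atom, Factor, Term} and every production mentioning them.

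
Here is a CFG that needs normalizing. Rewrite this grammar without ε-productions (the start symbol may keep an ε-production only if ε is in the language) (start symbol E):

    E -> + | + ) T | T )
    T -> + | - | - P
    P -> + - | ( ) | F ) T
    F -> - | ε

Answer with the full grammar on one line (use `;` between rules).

Nullable nonterminals: {F}.
ε ∉ L(G), so no ε-production is kept.
Expand every rule over subsets of its nullable positions: P → F ) T gives F ) T | ) T.

E -> + | + ) T | T ); T -> + | - | - P; P -> + - | ( ) | F ) T | ) T; F -> -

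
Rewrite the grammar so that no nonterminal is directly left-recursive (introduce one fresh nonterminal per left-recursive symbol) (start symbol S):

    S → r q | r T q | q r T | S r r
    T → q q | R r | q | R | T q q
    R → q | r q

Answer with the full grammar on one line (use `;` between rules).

S → r q S' | r T q S' | q r T S'; T → q q T' | R r T' | q T' | R T'; R → q | r q; S' → r r S' | epsilon; T' → q q T' | epsilon

Left recursion appears on S, T.
For S: α = {r r}, β = {r q, r T q, q r T}. Rewrite as S → β S' and S' → α S' | ε.
For T: α = {q q}, β = {q q, R r, q, R}. Rewrite as T → β T' and T' → α T' | ε.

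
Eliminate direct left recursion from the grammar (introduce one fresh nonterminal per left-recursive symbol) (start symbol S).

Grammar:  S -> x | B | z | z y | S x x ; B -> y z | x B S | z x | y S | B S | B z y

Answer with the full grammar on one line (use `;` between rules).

S -> x S' | B S' | z S' | z y S'; B -> y z B' | x B S B' | z x B' | y S B'; S' -> x x S' | ε; B' -> S B' | z y B' | ε

S, B are directly left-recursive.
For S: α = {x x}, β = {x, B, z, z y}. Rewrite as S → β S' and S' → α S' | ε.
For B: α = {S, z y}, β = {y z, x B S, z x, y S}. Rewrite as B → β B' and B' → α B' | ε.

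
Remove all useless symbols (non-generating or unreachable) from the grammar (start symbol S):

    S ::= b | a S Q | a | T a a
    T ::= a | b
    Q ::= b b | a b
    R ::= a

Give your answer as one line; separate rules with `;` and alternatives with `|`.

Generating nonterminals: {Q, R, S, T}.
Reachable from S after that: {Q, S, T}.
Removed useless symbols: {R} and every production mentioning them.

S ::= b | a S Q | a | T a a; T ::= a | b; Q ::= b b | a b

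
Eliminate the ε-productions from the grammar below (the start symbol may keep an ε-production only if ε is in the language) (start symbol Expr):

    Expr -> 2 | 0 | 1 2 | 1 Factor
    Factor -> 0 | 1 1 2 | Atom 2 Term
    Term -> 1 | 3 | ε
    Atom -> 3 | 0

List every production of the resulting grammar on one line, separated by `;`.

Expr -> 2 | 0 | 1 2 | 1 Factor; Factor -> 0 | 1 1 2 | Atom 2 Term | Atom 2; Term -> 1 | 3; Atom -> 3 | 0

Nullable nonterminals: {Term}.
ε ∉ L(G), so no ε-production is kept.
For each production, add variants omitting each subset of nullable occurrences: Factor → Atom 2 Term gives Atom 2 Term | Atom 2.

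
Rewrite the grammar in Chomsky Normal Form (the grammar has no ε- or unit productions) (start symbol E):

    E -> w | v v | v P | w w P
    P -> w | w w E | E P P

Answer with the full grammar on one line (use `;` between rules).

Introduce a nonterminal for each terminal appearing in a rule of length ≥ 2: X1 → v, X2 → w.
Binarize each right-hand side of length ≥ 3 by chaining fresh nonterminals (Y1, Y2, …): affected rules were E → X2 X2 P; P → X2 X2 E; P → E P P.

E -> w | X1 X1 | X1 P | X2 Y1; P -> w | X2 Y2 | E Y3; X1 -> v; X2 -> w; Y1 -> X2 P; Y2 -> X2 E; Y3 -> P P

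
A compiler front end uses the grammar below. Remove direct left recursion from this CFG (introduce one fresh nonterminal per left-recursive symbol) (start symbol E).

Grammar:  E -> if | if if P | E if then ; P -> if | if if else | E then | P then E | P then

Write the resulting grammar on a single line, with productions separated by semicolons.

Left recursion appears on E, P.
For E: α = {if then}, β = {if, if if P}. Rewrite as E → β E' and E' → α E' | ε.
For P: α = {then E, then}, β = {if, if if else, E then}. Rewrite as P → β P' and P' → α P' | ε.

E -> if E' | if if P E'; P -> if P' | if if else P' | E then P'; E' -> if then E' | ε; P' -> then E P' | then P' | ε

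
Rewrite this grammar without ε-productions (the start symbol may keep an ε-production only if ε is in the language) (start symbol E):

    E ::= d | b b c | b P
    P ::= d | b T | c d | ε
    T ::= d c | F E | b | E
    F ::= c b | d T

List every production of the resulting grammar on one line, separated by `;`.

E ::= d | b b c | b P | b; P ::= d | b T | c d; T ::= d c | F E | b | E; F ::= c b | d T

Nullable set = {P}.
ε ∉ L(G), so no ε-production is kept.
For each production, add variants omitting each subset of nullable occurrences: E → b P gives b P | b.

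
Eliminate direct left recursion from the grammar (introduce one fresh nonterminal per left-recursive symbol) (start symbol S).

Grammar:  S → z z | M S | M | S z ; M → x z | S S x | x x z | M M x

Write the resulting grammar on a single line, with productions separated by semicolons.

Directly left-recursive nonterminals: S, M.
For S: α = {z}, β = {z z, M S, M}. Rewrite as S → β S' and S' → α S' | ε.
For M: α = {M x}, β = {x z, S S x, x x z}. Rewrite as M → β M' and M' → α M' | ε.

S → z z S' | M S S' | M S'; M → x z M' | S S x M' | x x z M'; S' → z S' | ε; M' → M x M' | ε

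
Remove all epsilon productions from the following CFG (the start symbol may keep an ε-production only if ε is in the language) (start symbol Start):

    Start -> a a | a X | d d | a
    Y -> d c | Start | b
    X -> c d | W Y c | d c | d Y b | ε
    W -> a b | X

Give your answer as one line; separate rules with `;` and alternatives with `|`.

Start -> a a | a X | a | d d; Y -> d c | Start | b; X -> c d | W Y c | Y c | d c | d Y b; W -> a b | X

Nullable set = {W, X}.
ε ∉ L(G), so no ε-production is kept.
Expand every rule over subsets of its nullable positions: Start → a X gives a X | a. X → W Y c gives W Y c | Y c.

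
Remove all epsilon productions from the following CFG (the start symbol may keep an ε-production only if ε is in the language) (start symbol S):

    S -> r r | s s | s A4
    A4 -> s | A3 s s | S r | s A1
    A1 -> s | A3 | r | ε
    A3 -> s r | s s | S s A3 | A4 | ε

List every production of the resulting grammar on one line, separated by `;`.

Nullable set = {A1, A3}.
ε ∉ L(G), so no ε-production is kept.
For each production, add variants omitting each subset of nullable occurrences: A4 → A3 s s gives A3 s s | s s. A3 → S s A3 gives S s A3 | S s.

S -> r r | s s | s A4; A4 -> s | A3 s s | s s | S r | s A1; A1 -> s | A3 | r; A3 -> s r | s s | S s A3 | S s | A4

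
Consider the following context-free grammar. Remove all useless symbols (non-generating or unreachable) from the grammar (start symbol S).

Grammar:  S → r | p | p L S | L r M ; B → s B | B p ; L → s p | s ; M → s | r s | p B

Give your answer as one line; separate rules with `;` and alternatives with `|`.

S → r | p | p L S | L r M; L → s p | s; M → s | r s

Generating nonterminals: {L, M, S}.
Reachable from S after that: {L, M, S}.
Removed useless symbols: {B} and every production mentioning them.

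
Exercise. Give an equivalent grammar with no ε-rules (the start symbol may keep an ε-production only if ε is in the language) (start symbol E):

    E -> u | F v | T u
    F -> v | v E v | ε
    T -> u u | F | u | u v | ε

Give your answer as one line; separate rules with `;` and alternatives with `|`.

E -> u | F v | v | T u; F -> v | v E v; T -> u u | F | u | u v

Nullable set = {F, T}.
ε ∉ L(G), so no ε-production is kept.
For each production, add variants omitting each subset of nullable occurrences: E → F v gives F v | v.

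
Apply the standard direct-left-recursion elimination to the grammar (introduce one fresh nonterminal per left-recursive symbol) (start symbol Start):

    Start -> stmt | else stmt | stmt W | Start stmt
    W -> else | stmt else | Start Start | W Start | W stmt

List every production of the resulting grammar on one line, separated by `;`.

Start -> stmt Start1 | else stmt Start1 | stmt W Start1; W -> else W1 | stmt else W1 | Start Start W1; Start1 -> stmt Start1 | ε; W1 -> Start W1 | stmt W1 | ε

Left recursion appears on Start, W.
For Start: α = {stmt}, β = {stmt, else stmt, stmt W}. Rewrite as Start → β Start1 and Start1 → α Start1 | ε.
For W: α = {Start, stmt}, β = {else, stmt else, Start Start}. Rewrite as W → β W1 and W1 → α W1 | ε.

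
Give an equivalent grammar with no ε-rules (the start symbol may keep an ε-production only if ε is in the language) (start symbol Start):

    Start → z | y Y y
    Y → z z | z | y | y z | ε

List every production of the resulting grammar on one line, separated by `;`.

Nullable set = {Y}.
ε ∉ L(G), so no ε-production is kept.
Expand every rule over subsets of its nullable positions: Start → y Y y gives y Y y | y y.

Start → z | y Y y | y y; Y → z z | z | y | y z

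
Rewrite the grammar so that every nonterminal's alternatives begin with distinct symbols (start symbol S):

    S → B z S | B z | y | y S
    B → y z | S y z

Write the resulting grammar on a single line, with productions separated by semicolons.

S → B z S' | y S''; B → y z | S y z; S' → S | epsilon; S'' → epsilon | S

S has alternatives sharing prefix 'B z': factor to S → B z S' with S' → S | ε.
S has alternatives sharing prefix 'y': factor to S → y S'' with S'' → ε | S.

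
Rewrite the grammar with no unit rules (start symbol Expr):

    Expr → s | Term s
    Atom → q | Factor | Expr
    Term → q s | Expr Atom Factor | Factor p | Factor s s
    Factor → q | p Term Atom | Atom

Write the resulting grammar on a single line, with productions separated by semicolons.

Unit pairs: Atom ⇒* {Expr, Factor}; Factor ⇒* {Atom, Expr}.
For every A with A ⇒* B via unit rules, add B's non-unit alternatives to A; then delete every rule of the form X → Y.

Expr → s | Term s; Atom → q | p Term Atom | s | Term s; Term → q s | Expr Atom Factor | Factor p | Factor s s; Factor → q | p Term Atom | s | Term s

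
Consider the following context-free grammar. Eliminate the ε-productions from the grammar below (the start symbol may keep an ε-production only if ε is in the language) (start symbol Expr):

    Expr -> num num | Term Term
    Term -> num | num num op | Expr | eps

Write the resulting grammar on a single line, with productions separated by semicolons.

Expr -> num num | Term Term | Term | ε; Term -> num | num num op | Expr

The nullable symbols are {Expr, Term}.
ε ∈ L(G) since Expr is nullable, so keep Expr → ε.
Expand every rule over subsets of its nullable positions: Expr → Term Term gives Term Term | Term.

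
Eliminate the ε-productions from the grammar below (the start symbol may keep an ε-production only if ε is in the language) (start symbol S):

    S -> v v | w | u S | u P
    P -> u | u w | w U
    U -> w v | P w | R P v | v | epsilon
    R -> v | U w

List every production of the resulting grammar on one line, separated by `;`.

Nullable nonterminals: {U}.
ε ∉ L(G), so no ε-production is kept.
Expand every rule over subsets of its nullable positions: P → w U gives w U | w. R → U w gives U w | w.

S -> v v | w | u S | u P; P -> u | u w | w U | w; U -> w v | P w | R P v | v; R -> v | U w | w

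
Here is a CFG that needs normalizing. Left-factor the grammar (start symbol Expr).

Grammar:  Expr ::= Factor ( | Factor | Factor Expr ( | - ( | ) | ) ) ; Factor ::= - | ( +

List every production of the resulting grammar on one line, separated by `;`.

Expr has alternatives sharing prefix 'Factor': factor to Expr → Factor Expr1 with Expr1 → ( | ε | Expr (.
Expr has alternatives sharing prefix ')': factor to Expr → ) Expr2 with Expr2 → ε | ).

Expr ::= - ( | Factor Expr1 | ) Expr2; Factor ::= - | ( +; Expr1 ::= ( | eps | Expr (; Expr2 ::= eps | )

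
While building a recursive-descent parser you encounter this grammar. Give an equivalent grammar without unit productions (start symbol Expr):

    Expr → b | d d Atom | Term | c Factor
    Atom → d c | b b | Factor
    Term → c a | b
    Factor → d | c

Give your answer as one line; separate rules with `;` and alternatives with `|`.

Unit pairs: Atom ⇒* {Factor}; Expr ⇒* {Term}.
For every A with A ⇒* B via unit rules, add B's non-unit alternatives to A; then delete every rule of the form X → Y.

Expr → c a | b | d d Atom | c Factor; Atom → d c | b b | d | c; Term → c a | b; Factor → d | c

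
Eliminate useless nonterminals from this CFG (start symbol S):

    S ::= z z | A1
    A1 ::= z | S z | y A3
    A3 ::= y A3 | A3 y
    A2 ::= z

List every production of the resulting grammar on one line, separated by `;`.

S ::= z z | A1; A1 ::= z | S z

Generating nonterminals: {A1, A2, S}.
Reachable from S after that: {A1, S}.
Removed useless symbols: {A2, A3} and every production mentioning them.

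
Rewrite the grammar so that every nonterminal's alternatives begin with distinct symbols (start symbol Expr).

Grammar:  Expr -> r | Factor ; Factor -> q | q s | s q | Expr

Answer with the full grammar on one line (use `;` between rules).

Expr -> r | Factor; Factor -> s q | Expr | q Factor1; Factor1 -> ε | s

Factor has alternatives sharing prefix 'q': factor to Factor → q Factor1 with Factor1 → ε | s.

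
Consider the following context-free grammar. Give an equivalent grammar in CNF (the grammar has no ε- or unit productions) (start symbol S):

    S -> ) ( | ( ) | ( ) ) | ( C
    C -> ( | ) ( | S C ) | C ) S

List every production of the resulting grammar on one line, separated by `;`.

S -> X1 X2 | X2 X1 | X2 Y1 | X2 C; C -> ( | X1 X2 | S Y2 | C Y3; X1 -> ); X2 -> (; Y1 -> X1 X1; Y2 -> C X1; Y3 -> X1 S

Introduce a nonterminal for each terminal appearing in a rule of length ≥ 2: X1 → ), X2 → (.
Binarize each right-hand side of length ≥ 3 by chaining fresh nonterminals (Y1, Y2, …): affected rules were S → X2 X1 X1; C → S C X1; C → C X1 S.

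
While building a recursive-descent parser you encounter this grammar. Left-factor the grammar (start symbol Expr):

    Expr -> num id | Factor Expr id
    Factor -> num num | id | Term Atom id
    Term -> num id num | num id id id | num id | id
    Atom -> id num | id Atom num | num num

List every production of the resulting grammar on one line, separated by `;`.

Expr -> num id | Factor Expr id; Factor -> num num | id | Term Atom id; Term -> id | num id Term1; Atom -> num num | id Atom1; Term1 -> num | id id | ε; Atom1 -> num | Atom num

Term has alternatives sharing prefix 'num id': factor to Term → num id Term1 with Term1 → num | id id | ε.
Atom has alternatives sharing prefix 'id': factor to Atom → id Atom1 with Atom1 → num | Atom num.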